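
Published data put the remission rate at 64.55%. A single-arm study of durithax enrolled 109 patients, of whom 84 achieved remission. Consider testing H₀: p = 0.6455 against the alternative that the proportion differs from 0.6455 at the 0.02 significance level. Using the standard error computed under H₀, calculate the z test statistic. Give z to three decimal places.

z = 2.731

p̂ = 84/109 ≈ 0.77064.
Under H₀, SE = √(0.6455·0.3545/109) = √(0.00209936) = 0.04582.
z = (0.77064 − 0.6455)/0.04582 = 0.12514/0.04582 = 2.731.
Two-sided p-value ≈ 2·Φ(−2.731) = 0.0063. With α = 0.02, reject H₀.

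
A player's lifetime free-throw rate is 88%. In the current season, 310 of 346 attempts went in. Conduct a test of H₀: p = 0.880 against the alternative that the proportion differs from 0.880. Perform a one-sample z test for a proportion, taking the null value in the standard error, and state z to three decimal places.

p̂ = 310/346 ≈ 0.89595.
SE = √(p₀(1−p₀)/n) = √(0.1056/346) = 0.01747.
z = (0.89595 − 0.88)/0.01747 = 0.01595/0.01747 = 0.913.

z = 0.913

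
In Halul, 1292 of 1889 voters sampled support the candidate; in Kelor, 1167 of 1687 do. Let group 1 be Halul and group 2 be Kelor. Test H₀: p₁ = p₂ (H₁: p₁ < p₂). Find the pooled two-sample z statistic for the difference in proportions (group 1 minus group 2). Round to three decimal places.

p̂₁ = 1292/1889 ≈ 0.68396, p̂₂ = 1167/1687 ≈ 0.69176.
Pooled p̂ = (1292+1167)/(1889+1687) = 2459/3576 = 0.68764.
SE = √(p̂(1−p̂)(1/n₁+1/n₂)) = √(0.68764·0.31236·0.00112215) = √(0.000241028) = 0.01553.
z = (0.68396 − 0.69176)/0.01553 = -0.00780/0.01553 = -0.502.
p-value = P(Z < -0.502) ≈ 0.3077.

z = -0.502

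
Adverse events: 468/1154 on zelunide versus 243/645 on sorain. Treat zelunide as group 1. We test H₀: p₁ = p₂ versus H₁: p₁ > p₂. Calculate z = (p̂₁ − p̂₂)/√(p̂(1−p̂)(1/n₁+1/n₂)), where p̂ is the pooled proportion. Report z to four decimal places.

z = 1.1983

p̂₁ = 468/1154 ≈ 0.405546, p̂₂ = 243/645 ≈ 0.376744.
Pooled p̂ = (468+243)/(1154+645) = 711/1799 = 0.395220.
SE = √(p̂(1−p̂)(1/n₁+1/n₂)) = √(0.395220·0.604780·0.00241694) = √(0.000577699) = 0.024035.
z = (0.405546 − 0.376744)/0.024035 = 0.028802/0.024035 = 1.1983.
p-value = P(Z > 1.198) ≈ 0.1154.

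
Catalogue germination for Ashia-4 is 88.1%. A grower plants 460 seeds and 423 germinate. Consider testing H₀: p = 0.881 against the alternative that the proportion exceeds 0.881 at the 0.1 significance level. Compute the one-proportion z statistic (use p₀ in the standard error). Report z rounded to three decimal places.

z = 2.555

p̂ = 423/460 ≈ 0.9195652.
Standard error under H₀: √(0.881×0.119/460) = 0.0150967.
z = (0.9195652 − 0.881)/0.0150967 = 0.0385652/0.0150967 = 2.555.
p-value = P(Z > 2.555) ≈ 0.0053; since p < α = 0.1, reject H₀.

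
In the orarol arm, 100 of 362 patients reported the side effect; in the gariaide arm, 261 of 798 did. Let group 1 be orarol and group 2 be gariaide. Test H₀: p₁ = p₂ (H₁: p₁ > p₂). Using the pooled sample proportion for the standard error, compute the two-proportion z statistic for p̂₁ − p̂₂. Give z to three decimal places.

z = -1.732

p̂₁ = 100/362 = 0.27624, p̂₂ = 261/798 = 0.32707.
Pooled p̂ = (100+261)/(362+798) = 361/1160 = 0.31121.
SE = √(p̂(1−p̂)(1/n₁+1/n₂)) = √(0.31121·0.68879·0.00401556) = √(0.000860765) = 0.02934.
z = (0.27624 − 0.32707)/0.02934 = -0.05083/0.02934 = -1.732.
p-value = P(Z > -1.732) ≈ 0.9584.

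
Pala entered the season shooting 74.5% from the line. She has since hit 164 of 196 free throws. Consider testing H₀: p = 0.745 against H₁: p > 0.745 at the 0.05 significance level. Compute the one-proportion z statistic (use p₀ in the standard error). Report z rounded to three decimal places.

z = 2.947

p̂ = 164/196 ≈ 0.83673.
SE = √(p₀(1−p₀)/n) = √(0.18998/196) = 0.03113.
z = (0.83673 − 0.745)/0.03113 = 0.09173/0.03113 = 2.947.
p-value = P(Z > 2.947) ≈ 0.0016; since p < α = 0.05, reject H₀.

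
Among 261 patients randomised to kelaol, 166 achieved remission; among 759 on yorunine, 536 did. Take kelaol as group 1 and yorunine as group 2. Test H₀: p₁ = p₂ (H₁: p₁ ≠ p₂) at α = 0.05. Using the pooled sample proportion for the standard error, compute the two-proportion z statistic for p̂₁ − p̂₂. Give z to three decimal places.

p̂₁ = 166/261 = 0.63602, p̂₂ = 536/759 = 0.70619.
Pooled p̂ = (166+536)/(261+759) = 702/1020 = 0.68824.
SE = √(p̂(1−p̂)(1/n₁+1/n₂)) = √(0.68824·0.31176·0.00514894) = √(0.0011048) = 0.03324.
z = (0.63602 − 0.70619)/0.03324 = -0.07017/0.03324 = -2.111.
Two-sided p-value ≈ 2·Φ(−2.111) = 0.0347, so at α = 0.05 we reject H₀.

z = -2.111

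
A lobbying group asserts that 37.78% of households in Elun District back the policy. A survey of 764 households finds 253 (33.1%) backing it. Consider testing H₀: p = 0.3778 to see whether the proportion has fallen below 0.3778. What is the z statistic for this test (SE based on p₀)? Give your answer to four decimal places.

z = -2.6594

p̂ = 253/764 ≈ 0.331152.
SE = √(p₀(1−p₀)/n) = √(0.23507/764) = 0.017541.
z = (0.331152 − 0.3778)/0.017541 = -0.046648/0.017541 = -2.6594.
p-value = P(Z < -2.659) ≈ 0.0039.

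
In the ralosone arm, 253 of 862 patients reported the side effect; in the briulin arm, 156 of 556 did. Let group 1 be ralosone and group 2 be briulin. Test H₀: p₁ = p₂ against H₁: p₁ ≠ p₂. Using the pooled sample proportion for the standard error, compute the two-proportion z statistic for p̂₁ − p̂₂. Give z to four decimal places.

z = 0.5246

p̂₁ = 253/862 ≈ 0.293503, p̂₂ = 156/556 ≈ 0.280576.
Pooled p̂ = (253+156)/(862+556) = 409/1418 = 0.288434.
SE = √(0.20524 × 0.00295865) = 0.024642.
z = (0.293503 − 0.280576)/0.024642 = 0.012927/0.024642 = 0.5246.
p-value = 2·P(Z > 0.525) ≈ 0.5998.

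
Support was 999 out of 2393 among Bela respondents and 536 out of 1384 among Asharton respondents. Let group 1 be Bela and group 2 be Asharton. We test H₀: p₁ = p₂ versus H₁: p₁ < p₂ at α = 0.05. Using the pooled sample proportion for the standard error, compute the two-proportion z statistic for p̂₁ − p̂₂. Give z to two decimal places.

p̂₁ = 999/2393 = 0.4175, p̂₂ = 536/1384 = 0.3873.
Pooled p̂ = (999+536)/(2393+1384) = 1535/3777 = 0.4064.
SE = √(0.24124 × 0.00114043) = 0.0166.
z = (0.4175 − 0.3873)/0.0166 = 0.0302/0.0166 = 1.82.
p-value = P(Z < 1.820) ≈ 0.9656, so at α = 0.05 we fail to reject H₀.

z = 1.82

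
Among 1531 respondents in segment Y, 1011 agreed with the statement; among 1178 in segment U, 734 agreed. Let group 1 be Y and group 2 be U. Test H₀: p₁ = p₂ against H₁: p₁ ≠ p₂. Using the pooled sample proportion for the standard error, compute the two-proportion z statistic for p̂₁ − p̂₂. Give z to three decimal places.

p̂₁ = 1011/1531 = 0.66035, p̂₂ = 734/1178 = 0.62309.
Pooled p̂ = (1011+734)/(1531+1178) = 1745/2709 = 0.64415.
SE = √(p̂(1−p̂)(1/n₁+1/n₂)) = √(0.64415·0.35585·0.00150206) = √(0.000344305) = 0.01856.
z = (0.66035 − 0.62309)/0.01856 = 0.03726/0.01856 = 2.008.
p-value = 2·P(Z > 2.008) ≈ 0.0446.

z = 2.008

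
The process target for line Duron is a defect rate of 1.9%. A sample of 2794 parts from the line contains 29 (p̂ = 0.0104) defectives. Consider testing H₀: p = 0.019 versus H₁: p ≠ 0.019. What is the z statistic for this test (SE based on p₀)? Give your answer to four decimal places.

p̂ = 29/2794 = 0.010379.
Under H₀, SE = √(0.019·0.981/2794) = √(6.67108e-06) = 0.002583.
z = (0.010379 − 0.019)/0.002583 = -0.008621/0.002583 = -3.3376.
Two-sided p-value ≈ 2·Φ(−3.338) = 0.0008.

z = -3.3376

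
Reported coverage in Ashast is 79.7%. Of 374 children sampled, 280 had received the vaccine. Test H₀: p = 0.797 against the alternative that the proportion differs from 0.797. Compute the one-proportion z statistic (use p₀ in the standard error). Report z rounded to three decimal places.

z = -2.324

p̂ = 280/374 = 0.74866.
Standard error under H₀: √(0.797×0.203/374) = 0.02080.
z = (0.74866 − 0.797)/0.02080 = -0.04834/0.02080 = -2.324.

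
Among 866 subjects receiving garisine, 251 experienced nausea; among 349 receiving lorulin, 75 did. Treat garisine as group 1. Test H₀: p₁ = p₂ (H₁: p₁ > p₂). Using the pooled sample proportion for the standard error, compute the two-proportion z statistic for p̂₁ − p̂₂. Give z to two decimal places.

p̂₁ = 251/866 = 0.2898, p̂₂ = 75/349 = 0.2149.
Pooled p̂ = (251+75)/(866+349) = 326/1215 = 0.2683.
SE = √(p̂(1−p̂)(1/n₁+1/n₂)) = √(0.2683·0.7317·0.00402006) = √(0.000789223) = 0.0281.
z = (0.2898 − 0.2149)/0.0281 = 0.0749/0.0281 = 2.67.
p-value = P(Z > 2.668) ≈ 0.0038.

z = 2.67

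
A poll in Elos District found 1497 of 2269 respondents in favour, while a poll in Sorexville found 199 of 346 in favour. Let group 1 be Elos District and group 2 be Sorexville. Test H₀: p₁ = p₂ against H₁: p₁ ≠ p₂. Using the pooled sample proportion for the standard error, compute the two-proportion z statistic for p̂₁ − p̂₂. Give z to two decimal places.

z = 3.07

p̂₁ = 1497/2269 ≈ 0.6598, p̂₂ = 199/346 ≈ 0.5751.
Pooled p̂ = (1497+199)/(2269+346) = 1696/2615 = 0.6486.
SE = √(0.227928 × 0.0033309) = 0.0276.
z = (0.6598 − 0.5751)/0.0276 = 0.0847/0.0276 = 3.07.
Two-sided p-value ≈ 2·Φ(−3.071) = 0.0021.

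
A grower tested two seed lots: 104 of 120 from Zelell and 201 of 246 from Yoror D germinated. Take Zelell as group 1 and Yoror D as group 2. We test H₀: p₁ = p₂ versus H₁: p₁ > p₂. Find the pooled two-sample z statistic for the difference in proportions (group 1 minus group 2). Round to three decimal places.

z = 1.195

p̂₁ = 104/120 ≈ 0.86667, p̂₂ = 201/246 ≈ 0.81707.
Pooled p̂ = (104+201)/(120+246) = 305/366 = 0.83333.
SE = √(p̂(1−p̂)(1/n₁+1/n₂)) = √(0.83333·0.16667·0.0123984) = √(0.001722) = 0.04150.
z = (0.86667 − 0.81707)/0.04150 = 0.04960/0.04150 = 1.195.
p-value = P(Z > 1.195) ≈ 0.1160.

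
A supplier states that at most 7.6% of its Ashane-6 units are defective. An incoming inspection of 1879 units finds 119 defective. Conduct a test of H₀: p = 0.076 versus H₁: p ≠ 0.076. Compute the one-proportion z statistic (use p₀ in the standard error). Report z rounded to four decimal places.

z = -2.0723

p̂ = 119/1879 = 0.063332.
SE = √(p₀(1−p₀)/n) = √(0.070224/1879) = 0.006113.
z = (0.063332 − 0.076)/0.006113 = -0.012668/0.006113 = -2.0723.
p-value = 2·P(Z > 2.072) ≈ 0.0382.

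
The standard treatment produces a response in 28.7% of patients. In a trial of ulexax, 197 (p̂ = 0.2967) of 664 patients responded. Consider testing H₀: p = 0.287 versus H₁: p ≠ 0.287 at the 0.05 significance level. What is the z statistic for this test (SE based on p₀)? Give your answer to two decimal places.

z = 0.55

p̂ = 197/664 ≈ 0.2967.
SE = √(p₀(1−p₀)/n) = √(0.20463/664) = 0.0176.
z = (0.2967 − 0.287)/0.0176 = 0.0097/0.0176 = 0.55.
p-value = 2·P(Z > 0.552) ≈ 0.5811, so at α = 0.05 we fail to reject H₀.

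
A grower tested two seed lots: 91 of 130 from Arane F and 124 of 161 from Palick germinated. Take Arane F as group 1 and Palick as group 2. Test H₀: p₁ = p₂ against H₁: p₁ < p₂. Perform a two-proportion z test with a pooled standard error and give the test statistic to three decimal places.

p̂₁ = 91/130 ≈ 0.70000, p̂₂ = 124/161 ≈ 0.77019.
Pooled p̂ = (91+124)/(130+161) = 215/291 = 0.73883.
SE = √(0.192959 × 0.0139035) = 0.05180.
z = (0.70000 − 0.77019)/0.05180 = -0.07019/0.05180 = -1.355.

z = -1.355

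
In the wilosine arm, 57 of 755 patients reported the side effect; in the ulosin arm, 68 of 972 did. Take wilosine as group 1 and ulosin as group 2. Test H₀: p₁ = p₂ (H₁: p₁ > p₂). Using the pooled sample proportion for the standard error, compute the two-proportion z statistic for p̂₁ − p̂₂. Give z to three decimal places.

z = 0.441

p̂₁ = 57/755 ≈ 0.07550, p̂₂ = 68/972 ≈ 0.06996.
Pooled p̂ = (57+68)/(755+972) = 125/1727 = 0.07238.
SE = √(p̂(1−p̂)(1/n₁+1/n₂)) = √(0.07238·0.92762·0.00235331) = √(0.000158004) = 0.01257.
z = (0.07550 − 0.06996)/0.01257 = 0.00554/0.01257 = 0.441.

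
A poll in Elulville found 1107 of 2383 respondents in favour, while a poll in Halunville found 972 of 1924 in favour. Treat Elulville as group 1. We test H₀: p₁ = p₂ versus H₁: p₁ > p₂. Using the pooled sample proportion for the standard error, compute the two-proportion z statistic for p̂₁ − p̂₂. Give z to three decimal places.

p̂₁ = 1107/2383 = 0.464540, p̂₂ = 972/1924 = 0.505198.
Pooled p̂ = (1107+972)/(2383+1924) = 2079/4307 = 0.482703.
SE = √(p̂(1−p̂)(1/n₁+1/n₂)) = √(0.482703·0.517297·0.00093939) = √(0.000234566) = 0.015316.
z = (0.464540 − 0.505198)/0.015316 = -0.040658/0.015316 = -2.655.
p-value = P(Z > -2.655) ≈ 0.9960.

z = -2.655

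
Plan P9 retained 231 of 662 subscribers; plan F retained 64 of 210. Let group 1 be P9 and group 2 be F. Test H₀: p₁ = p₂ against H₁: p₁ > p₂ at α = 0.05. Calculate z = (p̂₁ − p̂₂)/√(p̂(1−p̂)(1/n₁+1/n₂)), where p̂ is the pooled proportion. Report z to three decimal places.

p̂₁ = 231/662 = 0.34894, p̂₂ = 64/210 = 0.30476.
Pooled p̂ = (231+64)/(662+210) = 295/872 = 0.33830.
SE = √(0.223854 × 0.00627248) = 0.03747.
z = (0.34894 − 0.30476)/0.03747 = 0.04418/0.03747 = 1.179.
p-value = P(Z > 1.179) ≈ 0.1192, so at α = 0.05 we fail to reject H₀.

z = 1.179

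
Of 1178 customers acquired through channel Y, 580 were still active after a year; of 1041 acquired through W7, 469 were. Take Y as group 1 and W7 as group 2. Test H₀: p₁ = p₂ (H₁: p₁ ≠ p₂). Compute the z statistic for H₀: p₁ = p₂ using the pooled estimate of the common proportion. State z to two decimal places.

p̂₁ = 580/1178 ≈ 0.49236, p̂₂ = 469/1041 ≈ 0.45053.
Pooled p̂ = (580+469)/(1178+1041) = 1049/2219 = 0.47274.
SE = √(0.249257 × 0.00180951) = 0.02124.
z = (0.49236 − 0.45053)/0.02124 = 0.04183/0.02124 = 1.97.
p-value = 2·P(Z > 1.970) ≈ 0.0489.

z = 1.97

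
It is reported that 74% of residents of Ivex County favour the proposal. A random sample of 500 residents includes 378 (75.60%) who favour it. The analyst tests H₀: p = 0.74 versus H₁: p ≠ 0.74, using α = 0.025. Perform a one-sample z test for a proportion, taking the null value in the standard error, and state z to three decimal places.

p̂ = 378/500 = 0.756000.
Standard error under H₀: √(0.74×0.26/500) = 0.019616.
z = (0.756000 − 0.74)/0.019616 = 0.016000/0.019616 = 0.816.
p-value = 2·P(Z > 0.816) ≈ 0.4147, so at α = 0.025 we fail to reject H₀.

z = 0.816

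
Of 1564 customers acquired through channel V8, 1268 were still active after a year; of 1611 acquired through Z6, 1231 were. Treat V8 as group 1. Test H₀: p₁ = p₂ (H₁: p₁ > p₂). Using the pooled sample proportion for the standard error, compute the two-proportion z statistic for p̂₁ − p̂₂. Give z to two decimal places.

z = 3.21

p̂₁ = 1268/1564 = 0.8107, p̂₂ = 1231/1611 = 0.7641.
Pooled p̂ = (1268+1231)/(1564+1611) = 2499/3175 = 0.7871.
SE = √(0.167581 × 0.00126012) = 0.0145.
z = (0.8107 − 0.7641)/0.0145 = 0.0466/0.0145 = 3.21.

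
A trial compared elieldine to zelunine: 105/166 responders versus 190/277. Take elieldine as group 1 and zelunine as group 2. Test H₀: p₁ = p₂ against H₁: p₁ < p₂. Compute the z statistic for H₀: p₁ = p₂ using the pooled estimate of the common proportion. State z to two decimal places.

p̂₁ = 105/166 = 0.6325, p̂₂ = 190/277 = 0.6859.
Pooled p̂ = (105+190)/(166+277) = 295/443 = 0.6659.
SE = √(p̂(1−p̂)(1/n₁+1/n₂)) = √(0.6659·0.3341·0.0096342) = √(0.00214335) = 0.0463.
z = (0.6325 − 0.6859)/0.0463 = -0.0534/0.0463 = -1.15.
p-value = P(Z < -1.153) ≈ 0.1244.

z = -1.15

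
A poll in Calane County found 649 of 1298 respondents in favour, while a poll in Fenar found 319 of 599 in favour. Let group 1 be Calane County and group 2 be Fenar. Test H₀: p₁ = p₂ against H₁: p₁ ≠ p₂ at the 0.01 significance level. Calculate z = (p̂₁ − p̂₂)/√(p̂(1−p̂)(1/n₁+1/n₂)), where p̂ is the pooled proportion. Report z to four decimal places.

z = -1.3184

p̂₁ = 649/1298 ≈ 0.500000, p̂₂ = 319/599 ≈ 0.532554.
Pooled p̂ = (649+319)/(1298+599) = 968/1897 = 0.510279.
SE = √(p̂(1−p̂)(1/n₁+1/n₂)) = √(0.510279·0.489721·0.00243987) = √(0.000609708) = 0.024692.
z = (0.500000 − 0.532554)/0.024692 = -0.032554/0.024692 = -1.3184.
p-value = 2·P(Z > 1.318) ≈ 0.1874. With α = 0.01, fail to reject H₀.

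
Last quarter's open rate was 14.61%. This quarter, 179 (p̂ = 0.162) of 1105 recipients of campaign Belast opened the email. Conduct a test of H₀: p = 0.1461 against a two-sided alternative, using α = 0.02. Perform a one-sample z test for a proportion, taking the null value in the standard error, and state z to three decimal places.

p̂ = 179/1105 = 0.161991.
Standard error under H₀: √(0.1461×0.8539/1105) = 0.010625.
z = (0.161991 − 0.1461)/0.010625 = 0.015891/0.010625 = 1.496.
Two-sided p-value ≈ 2·Φ(−1.496) = 0.1348; since p > α = 0.02, fail to reject H₀.

z = 1.496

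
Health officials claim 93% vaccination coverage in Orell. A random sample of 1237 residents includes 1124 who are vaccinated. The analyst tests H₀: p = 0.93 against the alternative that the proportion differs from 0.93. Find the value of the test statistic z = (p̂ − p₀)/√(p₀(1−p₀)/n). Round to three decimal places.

z = -2.943

p̂ = 1124/1237 ≈ 0.908650.
SE = √(p₀(1−p₀)/n) = √(0.0651/1237) = 0.007254.
z = (0.908650 − 0.93)/0.007254 = -0.021350/0.007254 = -2.943.
Two-sided p-value ≈ 2·Φ(−2.943) = 0.0033.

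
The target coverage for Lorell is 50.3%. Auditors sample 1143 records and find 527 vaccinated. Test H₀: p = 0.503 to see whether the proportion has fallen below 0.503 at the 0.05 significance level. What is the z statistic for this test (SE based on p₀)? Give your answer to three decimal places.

z = -2.835

p̂ = 527/1143 ≈ 0.46107.
Standard error under H₀: √(0.503×0.497/1143) = 0.01479.
z = (0.46107 − 0.503)/0.01479 = -0.04193/0.01479 = -2.835.
p-value = P(Z < -2.835) ≈ 0.0023. With α = 0.05, reject H₀.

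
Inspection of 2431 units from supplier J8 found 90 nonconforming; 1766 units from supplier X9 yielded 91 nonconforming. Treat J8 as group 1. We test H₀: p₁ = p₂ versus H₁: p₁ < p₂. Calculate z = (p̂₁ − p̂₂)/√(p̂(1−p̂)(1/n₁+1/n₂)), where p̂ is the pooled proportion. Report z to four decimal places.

p̂₁ = 90/2431 ≈ 0.0370218, p̂₂ = 91/1766 ≈ 0.0515289.
Pooled p̂ = (90+91)/(2431+1766) = 181/4197 = 0.0431260.
SE = √(0.0412662 × 0.000977605) = 0.0063515.
z = (0.0370218 − 0.0515289)/0.0063515 = -0.0145071/0.0063515 = -2.2840.

z = -2.2840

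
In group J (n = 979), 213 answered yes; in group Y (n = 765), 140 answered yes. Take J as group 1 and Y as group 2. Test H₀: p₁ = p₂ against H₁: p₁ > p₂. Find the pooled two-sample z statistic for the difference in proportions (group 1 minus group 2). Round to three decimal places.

p̂₁ = 213/979 = 0.217569, p̂₂ = 140/765 = 0.183007.
Pooled p̂ = (213+140)/(979+765) = 353/1744 = 0.202408.
SE = √(p̂(1−p̂)(1/n₁+1/n₂)) = √(0.202408·0.797592·0.00232864) = √(0.000375934) = 0.019389.
z = (0.217569 − 0.183007)/0.019389 = 0.034562/0.019389 = 1.783.
p-value = P(Z > 1.783) ≈ 0.0373.

z = 1.783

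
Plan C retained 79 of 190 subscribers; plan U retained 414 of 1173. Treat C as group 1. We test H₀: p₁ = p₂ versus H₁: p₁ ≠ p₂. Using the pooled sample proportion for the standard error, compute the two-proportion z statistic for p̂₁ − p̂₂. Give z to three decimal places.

p̂₁ = 79/190 = 0.415789, p̂₂ = 414/1173 = 0.352941.
Pooled p̂ = (79+414)/(190+1173) = 493/1363 = 0.361702.
SE = √(p̂(1−p̂)(1/n₁+1/n₂)) = √(0.361702·0.638298·0.00611567) = √(0.00141195) = 0.037576.
z = (0.415789 − 0.352941)/0.037576 = 0.062848/0.037576 = 1.673.

z = 1.673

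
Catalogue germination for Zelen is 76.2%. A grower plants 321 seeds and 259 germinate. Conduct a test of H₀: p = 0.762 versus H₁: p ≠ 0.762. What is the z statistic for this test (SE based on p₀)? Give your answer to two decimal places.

z = 1.89

p̂ = 259/321 = 0.8069.
Standard error under H₀: √(0.762×0.238/321) = 0.0238.
z = (0.8069 − 0.762)/0.0238 = 0.0449/0.0238 = 1.89.
p-value = 2·P(Z > 1.887) ≈ 0.0592.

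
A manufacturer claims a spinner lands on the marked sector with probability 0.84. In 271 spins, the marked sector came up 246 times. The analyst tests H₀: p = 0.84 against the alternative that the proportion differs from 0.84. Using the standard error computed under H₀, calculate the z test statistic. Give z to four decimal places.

p̂ = 246/271 = 0.907749.
Standard error under H₀: √(0.84×0.16/271) = 0.022270.
z = (0.907749 − 0.84)/0.022270 = 0.067749/0.022270 = 3.0422.

z = 3.0422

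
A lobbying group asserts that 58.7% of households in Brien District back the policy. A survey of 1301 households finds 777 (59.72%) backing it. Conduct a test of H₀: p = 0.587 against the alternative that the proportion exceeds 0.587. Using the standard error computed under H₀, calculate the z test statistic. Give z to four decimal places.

z = 0.7496

p̂ = 777/1301 ≈ 0.597233.
Standard error under H₀: √(0.587×0.413/1301) = 0.013651.
z = (0.597233 − 0.587)/0.013651 = 0.010233/0.013651 = 0.7496.
p-value = P(Z > 0.750) ≈ 0.2267.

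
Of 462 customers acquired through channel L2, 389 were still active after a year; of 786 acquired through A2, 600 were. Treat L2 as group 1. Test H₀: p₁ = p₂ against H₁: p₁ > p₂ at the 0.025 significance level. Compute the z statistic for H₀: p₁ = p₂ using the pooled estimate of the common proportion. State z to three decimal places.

p̂₁ = 389/462 ≈ 0.841991, p̂₂ = 600/786 ≈ 0.763359.
Pooled p̂ = (389+600)/(462+786) = 989/1248 = 0.792468.
SE = √(0.164462 × 0.00343677) = 0.023774.
z = (0.841991 − 0.763359)/0.023774 = 0.078632/0.023774 = 3.307.
p-value = P(Z > 3.307) ≈ 0.0005. With α = 0.025, reject H₀.

z = 3.307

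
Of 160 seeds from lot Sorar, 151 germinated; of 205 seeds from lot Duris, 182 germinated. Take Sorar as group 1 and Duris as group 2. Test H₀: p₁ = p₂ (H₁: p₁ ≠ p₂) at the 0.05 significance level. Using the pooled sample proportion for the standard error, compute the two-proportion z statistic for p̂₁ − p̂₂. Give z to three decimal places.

z = 1.875

p̂₁ = 151/160 = 0.943750, p̂₂ = 182/205 = 0.887805.
Pooled p̂ = (151+182)/(160+205) = 333/365 = 0.912329.
SE = √(p̂(1−p̂)(1/n₁+1/n₂)) = √(0.912329·0.087671·0.011128) = √(0.000890077) = 0.029834.
z = (0.943750 − 0.887805)/0.029834 = 0.055945/0.029834 = 1.875.
p-value = 2·P(Z > 1.875) ≈ 0.0608. With α = 0.05, fail to reject H₀.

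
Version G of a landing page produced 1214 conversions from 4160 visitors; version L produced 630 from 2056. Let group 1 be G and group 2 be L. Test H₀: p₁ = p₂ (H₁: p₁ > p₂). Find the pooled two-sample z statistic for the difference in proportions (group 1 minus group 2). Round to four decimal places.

z = -1.1851

p̂₁ = 1214/4160 ≈ 0.291827, p̂₂ = 630/2056 ≈ 0.306420.
Pooled p̂ = (1214+630)/(4160+2056) = 1844/6216 = 0.296654.
SE = √(0.20865 × 0.000726766) = 0.012314.
z = (0.291827 − 0.306420)/0.012314 = -0.014593/0.012314 = -1.1851.
p-value = P(Z > -1.185) ≈ 0.8820.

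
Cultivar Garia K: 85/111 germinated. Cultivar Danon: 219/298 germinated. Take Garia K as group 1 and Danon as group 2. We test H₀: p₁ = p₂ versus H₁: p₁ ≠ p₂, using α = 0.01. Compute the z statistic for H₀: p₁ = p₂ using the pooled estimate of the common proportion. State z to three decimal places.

z = 0.635

p̂₁ = 85/111 ≈ 0.765766, p̂₂ = 219/298 ≈ 0.734899.
Pooled p̂ = (85+219)/(111+298) = 304/409 = 0.743276.
SE = √(0.190817 × 0.0123647) = 0.048574.
z = (0.765766 − 0.734899)/0.048574 = 0.030867/0.048574 = 0.635.
Two-sided p-value ≈ 2·Φ(−0.635) = 0.5251. With α = 0.01, fail to reject H₀.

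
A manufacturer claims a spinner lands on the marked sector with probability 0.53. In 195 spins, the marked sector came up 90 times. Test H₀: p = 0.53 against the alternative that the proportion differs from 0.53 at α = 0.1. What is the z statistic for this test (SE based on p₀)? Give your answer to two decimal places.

p̂ = 90/195 = 0.4615.
SE = √(p₀(1−p₀)/n) = √(0.2491/195) = 0.0357.
z = (0.4615 − 0.53)/0.0357 = -0.0685/0.0357 = -1.92.
p-value = 2·P(Z > 1.915) ≈ 0.0554; since p < α = 0.1, reject H₀.

z = -1.92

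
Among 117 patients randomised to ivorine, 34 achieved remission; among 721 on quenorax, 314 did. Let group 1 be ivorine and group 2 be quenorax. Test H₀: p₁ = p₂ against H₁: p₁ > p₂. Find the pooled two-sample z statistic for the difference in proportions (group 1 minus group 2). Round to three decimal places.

z = -2.950

p̂₁ = 34/117 = 0.290598, p̂₂ = 314/721 = 0.435506.
Pooled p̂ = (34+314)/(117+721) = 348/838 = 0.415274.
SE = √(0.242822 × 0.00993397) = 0.049114.
z = (0.290598 − 0.435506)/0.049114 = -0.144908/0.049114 = -2.950.
p-value = P(Z > -2.950) ≈ 0.9984.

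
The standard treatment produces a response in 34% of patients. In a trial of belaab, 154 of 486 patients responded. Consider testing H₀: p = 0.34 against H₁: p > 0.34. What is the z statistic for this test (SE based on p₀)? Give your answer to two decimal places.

z = -1.08

p̂ = 154/486 ≈ 0.31687.
Standard error under H₀: √(0.34×0.66/486) = 0.02149.
z = (0.31687 − 0.34)/0.02149 = -0.02313/0.02149 = -1.08.
p-value = P(Z > -1.076) ≈ 0.8591.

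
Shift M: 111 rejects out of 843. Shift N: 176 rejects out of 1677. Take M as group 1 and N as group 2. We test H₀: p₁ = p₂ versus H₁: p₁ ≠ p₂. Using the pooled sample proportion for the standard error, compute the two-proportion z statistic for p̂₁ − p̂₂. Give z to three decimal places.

z = 1.992

p̂₁ = 111/843 = 0.1316726, p̂₂ = 176/1677 = 0.1049493.
Pooled p̂ = (111+176)/(843+1677) = 287/2520 = 0.1138889.
SE = √(p̂(1−p̂)(1/n₁+1/n₂)) = √(0.1138889·0.8861111·0.00178254) = √(0.000179891) = 0.0134123.
z = (0.1316726 − 0.1049493)/0.0134123 = 0.0267233/0.0134123 = 1.992.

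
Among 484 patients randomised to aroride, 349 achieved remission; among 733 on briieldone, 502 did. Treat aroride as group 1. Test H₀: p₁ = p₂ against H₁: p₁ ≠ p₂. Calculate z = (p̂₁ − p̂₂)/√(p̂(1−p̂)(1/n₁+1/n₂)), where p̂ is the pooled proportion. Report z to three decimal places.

z = 1.348

p̂₁ = 349/484 = 0.72107, p̂₂ = 502/733 = 0.68486.
Pooled p̂ = (349+502)/(484+733) = 851/1217 = 0.69926.
SE = √(0.210295 × 0.00343037) = 0.02686.
z = (0.72107 − 0.68486)/0.02686 = 0.03621/0.02686 = 1.348.
Two-sided p-value ≈ 2·Φ(−1.348) = 0.1775.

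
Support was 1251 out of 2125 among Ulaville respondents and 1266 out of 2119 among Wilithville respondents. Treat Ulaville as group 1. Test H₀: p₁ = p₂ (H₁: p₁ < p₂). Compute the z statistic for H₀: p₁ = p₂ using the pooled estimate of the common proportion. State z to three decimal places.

z = -0.580

p̂₁ = 1251/2125 ≈ 0.58871, p̂₂ = 1266/2119 ≈ 0.59745.
Pooled p̂ = (1251+1266)/(2125+2119) = 2517/4244 = 0.59307.
SE = √(0.241337 × 0.000942509) = 0.01508.
z = (0.58871 − 0.59745)/0.01508 = -0.00874/0.01508 = -0.580.
p-value = P(Z < -0.580) ≈ 0.2810.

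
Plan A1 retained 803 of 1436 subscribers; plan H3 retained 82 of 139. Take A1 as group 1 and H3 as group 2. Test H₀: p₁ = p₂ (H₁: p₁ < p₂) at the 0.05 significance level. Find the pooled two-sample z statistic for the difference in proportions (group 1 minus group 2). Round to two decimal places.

p̂₁ = 803/1436 ≈ 0.5592, p̂₂ = 82/139 ≈ 0.5899.
Pooled p̂ = (803+82)/(1436+139) = 885/1575 = 0.5619.
SE = √(0.246168 × 0.00789062) = 0.0441.
z = (0.5592 − 0.5899)/0.0441 = -0.0307/0.0441 = -0.70.
p-value = P(Z < -0.697) ≈ 0.2428, so at α = 0.05 we fail to reject H₀.

z = -0.70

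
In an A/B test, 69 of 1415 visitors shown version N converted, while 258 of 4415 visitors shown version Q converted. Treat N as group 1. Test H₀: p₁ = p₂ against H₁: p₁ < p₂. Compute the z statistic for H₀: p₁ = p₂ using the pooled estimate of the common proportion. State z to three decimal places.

z = -1.376

p̂₁ = 69/1415 ≈ 0.048763, p̂₂ = 258/4415 ≈ 0.058437.
Pooled p̂ = (69+258)/(1415+4415) = 327/5830 = 0.056089.
SE = √(p̂(1−p̂)(1/n₁+1/n₂)) = √(0.056089·0.943911·0.000933214) = √(4.94074e-05) = 0.007029.
z = (0.048763 − 0.058437)/0.007029 = -0.009674/0.007029 = -1.376.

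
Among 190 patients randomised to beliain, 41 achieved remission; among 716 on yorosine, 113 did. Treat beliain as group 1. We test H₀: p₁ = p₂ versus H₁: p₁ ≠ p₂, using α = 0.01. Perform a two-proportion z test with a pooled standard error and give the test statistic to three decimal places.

z = 1.891

p̂₁ = 41/190 ≈ 0.21579, p̂₂ = 113/716 ≈ 0.15782.
Pooled p̂ = (41+113)/(190+716) = 154/906 = 0.16998.
SE = √(p̂(1−p̂)(1/n₁+1/n₂)) = √(0.16998·0.83002·0.00665981) = √(0.000939602) = 0.03065.
z = (0.21579 − 0.15782)/0.03065 = 0.05797/0.03065 = 1.891.
Two-sided p-value ≈ 2·Φ(−1.891) = 0.0586; since p > α = 0.01, fail to reject H₀.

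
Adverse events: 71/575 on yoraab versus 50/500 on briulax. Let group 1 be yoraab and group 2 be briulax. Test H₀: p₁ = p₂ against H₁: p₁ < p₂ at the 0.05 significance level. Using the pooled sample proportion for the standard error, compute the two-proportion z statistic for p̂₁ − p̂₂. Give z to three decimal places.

p̂₁ = 71/575 = 0.12348, p̂₂ = 50/500 = 0.10000.
Pooled p̂ = (71+50)/(575+500) = 121/1075 = 0.11256.
SE = √(0.0998888 × 0.00373913) = 0.01933.
z = (0.12348 − 0.10000)/0.01933 = 0.02348/0.01933 = 1.215.
p-value = P(Z < 1.215) ≈ 0.8878, so at α = 0.05 we fail to reject H₀.

z = 1.215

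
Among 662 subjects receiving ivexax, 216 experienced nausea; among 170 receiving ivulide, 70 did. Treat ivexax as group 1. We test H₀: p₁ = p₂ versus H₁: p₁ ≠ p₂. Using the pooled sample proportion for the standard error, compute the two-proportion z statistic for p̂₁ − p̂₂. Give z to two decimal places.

z = -2.09

p̂₁ = 216/662 ≈ 0.32628, p̂₂ = 70/170 ≈ 0.41176.
Pooled p̂ = (216+70)/(662+170) = 286/832 = 0.34375.
SE = √(p̂(1−p̂)(1/n₁+1/n₂)) = √(0.34375·0.65625·0.00739293) = √(0.00166774) = 0.04084.
z = (0.32628 − 0.41176)/0.04084 = -0.08548/0.04084 = -2.09.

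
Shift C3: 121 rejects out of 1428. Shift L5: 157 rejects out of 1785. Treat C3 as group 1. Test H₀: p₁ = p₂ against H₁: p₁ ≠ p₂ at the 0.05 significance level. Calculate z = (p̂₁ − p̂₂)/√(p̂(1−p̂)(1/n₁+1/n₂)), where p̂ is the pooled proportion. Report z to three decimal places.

z = -0.323

p̂₁ = 121/1428 ≈ 0.084734, p̂₂ = 157/1785 ≈ 0.087955.
Pooled p̂ = (121+157)/(1428+1785) = 278/3213 = 0.086523.
SE = √(0.0790372 × 0.0012605) = 0.009981.
z = (0.084734 − 0.087955)/0.009981 = -0.003221/0.009981 = -0.323.
p-value = 2·P(Z > 0.323) ≈ 0.7469; since p > α = 0.05, fail to reject H₀.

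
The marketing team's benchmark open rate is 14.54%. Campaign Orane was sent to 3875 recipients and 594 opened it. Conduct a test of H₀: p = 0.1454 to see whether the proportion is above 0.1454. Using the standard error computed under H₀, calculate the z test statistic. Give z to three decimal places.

z = 1.393

p̂ = 594/3875 ≈ 0.153290.
SE = √(p₀(1−p₀)/n) = √(0.12426/3875) = 0.005663.
z = (0.153290 − 0.1454)/0.005663 = 0.007890/0.005663 = 1.393.
p-value = P(Z > 1.393) ≈ 0.0818.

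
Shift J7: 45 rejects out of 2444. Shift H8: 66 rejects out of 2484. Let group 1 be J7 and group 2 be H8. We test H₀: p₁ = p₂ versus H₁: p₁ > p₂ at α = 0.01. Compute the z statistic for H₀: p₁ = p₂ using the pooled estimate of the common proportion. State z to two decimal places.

p̂₁ = 45/2444 ≈ 0.01841, p̂₂ = 66/2484 ≈ 0.02657.
Pooled p̂ = (45+66)/(2444+2484) = 111/4928 = 0.02252.
SE = √(p̂(1−p̂)(1/n₁+1/n₂)) = √(0.02252·0.97748·0.000811742) = √(1.78721e-05) = 0.00423.
z = (0.01841 − 0.02657)/0.00423 = -0.00816/0.00423 = -1.93.
p-value = P(Z > -1.930) ≈ 0.9732, so at α = 0.01 we fail to reject H₀.

z = -1.93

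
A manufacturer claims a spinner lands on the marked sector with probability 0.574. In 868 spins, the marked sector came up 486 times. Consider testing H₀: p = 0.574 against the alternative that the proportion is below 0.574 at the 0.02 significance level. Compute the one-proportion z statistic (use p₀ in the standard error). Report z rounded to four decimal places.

z = -0.8396

p̂ = 486/868 ≈ 0.559908.
Under H₀, SE = √(0.574·0.426/868) = √(0.00028171) = 0.016784.
z = (0.559908 − 0.574)/0.016784 = -0.014092/0.016784 = -0.8396.
p-value = P(Z < -0.840) ≈ 0.2006, so at α = 0.02 we fail to reject H₀.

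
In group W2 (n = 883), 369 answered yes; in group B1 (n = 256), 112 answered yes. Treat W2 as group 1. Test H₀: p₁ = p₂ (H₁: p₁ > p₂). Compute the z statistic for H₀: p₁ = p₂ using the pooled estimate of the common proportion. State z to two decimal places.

p̂₁ = 369/883 ≈ 0.4179, p̂₂ = 112/256 ≈ 0.4375.
Pooled p̂ = (369+112)/(883+256) = 481/1139 = 0.4223.
SE = √(p̂(1−p̂)(1/n₁+1/n₂)) = √(0.4223·0.5777·0.00503875) = √(0.00122927) = 0.0351.
z = (0.4179 − 0.4375)/0.0351 = -0.0196/0.0351 = -0.56.

z = -0.56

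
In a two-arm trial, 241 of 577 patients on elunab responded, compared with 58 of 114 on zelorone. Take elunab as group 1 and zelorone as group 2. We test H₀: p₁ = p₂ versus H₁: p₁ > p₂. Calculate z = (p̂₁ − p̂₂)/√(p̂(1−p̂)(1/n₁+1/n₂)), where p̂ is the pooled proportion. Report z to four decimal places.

p̂₁ = 241/577 = 0.417678, p̂₂ = 58/114 = 0.508772.
Pooled p̂ = (241+58)/(577+114) = 299/691 = 0.432706.
SE = √(0.245472 × 0.010505) = 0.050781.
z = (0.417678 − 0.508772)/0.050781 = -0.091094/0.050781 = -1.7939.

z = -1.7939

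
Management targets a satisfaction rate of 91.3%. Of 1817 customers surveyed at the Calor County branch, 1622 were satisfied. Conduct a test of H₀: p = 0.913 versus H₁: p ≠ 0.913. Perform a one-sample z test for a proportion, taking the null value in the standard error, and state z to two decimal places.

z = -3.07

p̂ = 1622/1817 = 0.89268.
Standard error under H₀: √(0.913×0.087/1817) = 0.00661.
z = (0.89268 − 0.913)/0.00661 = -0.02032/0.00661 = -3.07.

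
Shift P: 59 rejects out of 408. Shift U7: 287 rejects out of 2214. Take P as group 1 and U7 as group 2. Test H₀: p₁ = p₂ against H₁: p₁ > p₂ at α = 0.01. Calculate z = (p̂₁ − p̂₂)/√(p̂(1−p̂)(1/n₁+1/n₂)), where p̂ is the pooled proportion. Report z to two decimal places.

z = 0.82

p̂₁ = 59/408 ≈ 0.1446, p̂₂ = 287/2214 ≈ 0.1296.
Pooled p̂ = (59+287)/(408+2214) = 346/2622 = 0.1320.
SE = √(p̂(1−p̂)(1/n₁+1/n₂)) = √(0.1320·0.8680·0.00290265) = √(0.000332489) = 0.0182.
z = (0.1446 − 0.1296)/0.0182 = 0.0150/0.0182 = 0.82.
p-value = P(Z > 0.821) ≈ 0.2057; since p > α = 0.01, fail to reject H₀.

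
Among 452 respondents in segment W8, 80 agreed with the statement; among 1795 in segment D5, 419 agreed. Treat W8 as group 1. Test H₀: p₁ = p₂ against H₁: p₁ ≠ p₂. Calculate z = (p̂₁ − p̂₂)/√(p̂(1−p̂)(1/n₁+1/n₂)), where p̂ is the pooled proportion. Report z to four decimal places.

z = -2.5801

p̂₁ = 80/452 ≈ 0.176991, p̂₂ = 419/1795 ≈ 0.233426.
Pooled p̂ = (80+419)/(452+1795) = 499/2247 = 0.222074.
SE = √(p̂(1−p̂)(1/n₁+1/n₂)) = √(0.222074·0.777926·0.00276949) = √(0.000478449) = 0.021873.
z = (0.176991 − 0.233426)/0.021873 = -0.056435/0.021873 = -2.5801.
p-value = 2·P(Z > 2.580) ≈ 0.0099.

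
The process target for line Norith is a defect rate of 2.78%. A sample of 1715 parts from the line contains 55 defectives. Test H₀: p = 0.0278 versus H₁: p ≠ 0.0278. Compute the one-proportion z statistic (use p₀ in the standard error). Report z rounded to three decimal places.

z = 1.076

p̂ = 55/1715 ≈ 0.03207.
SE = √(p₀(1−p₀)/n) = √(0.027027/1715) = 0.00397.
z = (0.03207 − 0.0278)/0.00397 = 0.00427/0.00397 = 1.076.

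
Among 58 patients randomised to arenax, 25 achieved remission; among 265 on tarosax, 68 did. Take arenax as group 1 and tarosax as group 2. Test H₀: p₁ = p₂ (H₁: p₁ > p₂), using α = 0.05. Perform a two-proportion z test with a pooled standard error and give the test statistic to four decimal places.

p̂₁ = 25/58 = 0.431034, p̂₂ = 68/265 = 0.256604.
Pooled p̂ = (25+68)/(58+265) = 93/323 = 0.287926.
SE = √(0.205024 × 0.021015) = 0.065640.
z = (0.431034 − 0.256604)/0.065640 = 0.174430/0.065640 = 2.6574.
p-value = P(Z > 2.657) ≈ 0.0039. With α = 0.05, reject H₀.

z = 2.6574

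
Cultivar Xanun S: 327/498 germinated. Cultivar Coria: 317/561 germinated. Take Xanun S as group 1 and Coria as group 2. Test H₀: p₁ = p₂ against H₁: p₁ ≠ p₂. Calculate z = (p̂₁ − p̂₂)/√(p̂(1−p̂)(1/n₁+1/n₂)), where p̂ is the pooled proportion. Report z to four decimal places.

z = 3.0465

p̂₁ = 327/498 ≈ 0.6566265, p̂₂ = 317/561 ≈ 0.5650624.
Pooled p̂ = (327+317)/(498+561) = 644/1059 = 0.6081209.
SE = √(0.23831 × 0.00379056) = 0.0300554.
z = (0.6566265 − 0.5650624)/0.0300554 = 0.0915641/0.0300554 = 3.0465.
p-value = 2·P(Z > 3.047) ≈ 0.0023.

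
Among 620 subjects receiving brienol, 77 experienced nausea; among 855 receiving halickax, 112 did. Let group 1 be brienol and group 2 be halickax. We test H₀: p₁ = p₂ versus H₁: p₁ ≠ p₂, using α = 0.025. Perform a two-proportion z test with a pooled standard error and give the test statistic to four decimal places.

z = -0.3857

p̂₁ = 77/620 ≈ 0.124194, p̂₂ = 112/855 ≈ 0.130994.
Pooled p̂ = (77+112)/(620+855) = 189/1475 = 0.128136.
SE = √(p̂(1−p̂)(1/n₁+1/n₂)) = √(0.128136·0.871864·0.00278249) = √(0.000310851) = 0.017631.
z = (0.124194 − 0.130994)/0.017631 = -0.006800/0.017631 = -0.3857.
Two-sided p-value ≈ 2·Φ(−0.386) = 0.6997. With α = 0.025, fail to reject H₀.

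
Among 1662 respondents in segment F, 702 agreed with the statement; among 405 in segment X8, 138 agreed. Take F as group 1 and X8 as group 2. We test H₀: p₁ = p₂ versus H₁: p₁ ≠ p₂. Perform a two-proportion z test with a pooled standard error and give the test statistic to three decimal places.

z = 3.000

p̂₁ = 702/1662 ≈ 0.422383, p̂₂ = 138/405 ≈ 0.340741.
Pooled p̂ = (702+138)/(1662+405) = 840/2067 = 0.406386.
SE = √(0.241236 × 0.00307082) = 0.027218.
z = (0.422383 − 0.340741)/0.027218 = 0.081642/0.027218 = 3.000.
p-value = 2·P(Z > 3.000) ≈ 0.0027.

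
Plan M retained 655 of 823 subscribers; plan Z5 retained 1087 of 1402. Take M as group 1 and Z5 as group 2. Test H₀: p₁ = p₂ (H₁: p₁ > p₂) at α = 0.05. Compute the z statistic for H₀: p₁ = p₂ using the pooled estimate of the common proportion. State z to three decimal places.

p̂₁ = 655/823 = 0.79587, p̂₂ = 1087/1402 = 0.77532.
Pooled p̂ = (655+1087)/(823+1402) = 1742/2225 = 0.78292.
SE = √(0.169956 × 0.00192833) = 0.01810.
z = (0.79587 − 0.77532)/0.01810 = 0.02055/0.01810 = 1.135.
p-value = P(Z > 1.135) ≈ 0.1282, so at α = 0.05 we fail to reject H₀.

z = 1.135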